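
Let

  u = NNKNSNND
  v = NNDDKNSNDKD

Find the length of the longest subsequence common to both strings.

Match N at u[1]=v[1], then N at u[2]=v[2], then K at u[3]=v[5], then N at u[4]=v[6], then S at u[5]=v[7], then N at u[6]=v[8], then D at u[8]=v[11] — 7 characters in the same relative order in both. Since dp[8][11] = 7, nothing longer is possible.

7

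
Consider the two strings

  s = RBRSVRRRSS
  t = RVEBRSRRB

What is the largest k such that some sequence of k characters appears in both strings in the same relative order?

6

Pick R at s[1]=t[1] → B at s[2]=t[4] → R at s[3]=t[5] → S at s[4]=t[6] → R at s[6]=t[7] → R at s[7]=t[8]; all 6 characters appear in both, in order. dp[10][9] = 6 confirms this is the maximum.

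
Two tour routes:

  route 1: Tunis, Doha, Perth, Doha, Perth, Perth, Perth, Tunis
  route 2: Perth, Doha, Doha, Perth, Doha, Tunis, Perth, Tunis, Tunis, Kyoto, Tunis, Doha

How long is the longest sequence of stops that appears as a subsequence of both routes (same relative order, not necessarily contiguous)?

Match Doha at route 1[2]=route 2[3], then Perth at route 1[3]=route 2[4], then Doha at route 1[4]=route 2[5], then Perth at route 1[5]=route 2[7], then Tunis at route 1[8]=route 2[11] — 5 stops in the same relative order in both. The LCS DP gives dp[8][12] = 5, so this is optimal.

5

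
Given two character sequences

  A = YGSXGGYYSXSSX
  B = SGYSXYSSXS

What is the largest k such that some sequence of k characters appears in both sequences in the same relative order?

Let dp[i][j] be the LCS length of the first i characters of A and the first j characters of B. dp[i][j] = dp[i-1][j-1]+1 when the i-th and j-th characters match, else max(dp[i-1][j], dp[i][j-1]).
    ·  S  G  Y  S  X  Y  S  S  X  S
 ·  0  0  0  0  0  0  0  0  0  0  0
 Y  0  0  0  1  1  1  1  1  1  1  1
 G  0  0  1  1  1  1  1  1  1  1  1
 S  0  1  1  1  2  2  2  2  2  2  2
 X  0  1  1  1  2  3  3  3  3  3  3
 G  0  1  2  2  2  3  3  3  3  3  3
 G  0  1  2  2  2  3  3  3  3  3  3
 Y  0  1  2  3  3  3  4  4  4  4  4
 Y  0  1  2  3  3  3  4  4  4  4  4
 S  0  1  2  3  4  4  4  5  5  5  5
 X  0  1  2  3  4  5  5  5  5  6  6
 S  0  1  2  3  4  5  5  6  6  6  7
 S  0  1  2  3  4  5  5  6  7  7  7
 X  0  1  2  3  4  5  5  6  7  8  8
dp[13][10] = 8. One LCS (by backtracking along matches): SGYSXSSX.

8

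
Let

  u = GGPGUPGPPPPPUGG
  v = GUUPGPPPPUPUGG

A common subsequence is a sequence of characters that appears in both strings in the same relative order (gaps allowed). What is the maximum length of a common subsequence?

12

Pick G [1,1], U [5,3], P [6,4], G [7,5], P [8,6], P [9,7], P [10,8], P [11,9], P [12,11], U [13,12], G [14,13], G [15,14]; all 12 characters appear in both, in order. Since dp[15][14] = 12, nothing longer is possible.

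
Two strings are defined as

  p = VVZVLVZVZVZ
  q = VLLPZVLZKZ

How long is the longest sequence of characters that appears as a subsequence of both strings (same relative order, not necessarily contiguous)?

6

Match V [1,1]; then Z [3,5]; then V [4,6]; then L [5,7]; then Z [7,8]; then Z [11,10] — 6 characters in the same relative order in both, and the DP table's final entry dp[11][10] is also 6, so no common subsequence is longer.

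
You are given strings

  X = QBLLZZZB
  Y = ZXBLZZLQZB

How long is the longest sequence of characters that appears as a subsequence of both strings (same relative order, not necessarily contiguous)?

Let dp[i][j] be the LCS length of the first i characters of X and the first j characters of Y. dp[i][j] = dp[i-1][j-1]+1 when the i-th and j-th characters match, else max(dp[i-1][j], dp[i][j-1]).
    ·  Z  X  B  L  Z  Z  L  Q  Z  B
 ·  0  0  0  0  0  0  0  0  0  0  0
 Q  0  0  0  0  0  0  0  0  1  1  1
 B  0  0  0  1  1  1  1  1  1  1  2
 L  0  0  0  1  2  2  2  2  2  2  2
 L  0  0  0  1  2  2  2  3  3  3  3
 Z  0  1  1  1  2  3  3  3  3  4  4
 Z  0  1  1  1  2  3  4  4  4  4  4
 Z  0  1  1  1  2  3  4  4  4  5  5
 B  0  1  1  2  2  3  4  4  4  5  6
dp[8][10] = 6. One LCS (by backtracking along matches): BLZZZB.

6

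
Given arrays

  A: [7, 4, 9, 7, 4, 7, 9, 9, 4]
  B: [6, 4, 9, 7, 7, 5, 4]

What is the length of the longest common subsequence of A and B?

Let dp[i][j] be the LCS length of the first i values of A and the first j values of B. dp[i][j] = dp[i-1][j-1]+1 when the i-th and j-th values match, else max(dp[i-1][j], dp[i][j-1]).
    ·  6  4  9  7  7  5  4
 ·  0  0  0  0  0  0  0  0
 7  0  0  0  0  1  1  1  1
 4  0  0  1  1  1  1  1  2
 9  0  0  1  2  2  2  2  2
 7  0  0  1  2  3  3  3  3
 4  0  0  1  2  3  3  3  4
 7  0  0  1  2  3  4  4  4
 9  0  0  1  2  3  4  4  4
 9  0  0  1  2  3  4  4  4
 4  0  0  1  2  3  4  4  5
dp[9][7] = 5. One LCS (by backtracking along matches): 4, 9, 7, 7, 4.

5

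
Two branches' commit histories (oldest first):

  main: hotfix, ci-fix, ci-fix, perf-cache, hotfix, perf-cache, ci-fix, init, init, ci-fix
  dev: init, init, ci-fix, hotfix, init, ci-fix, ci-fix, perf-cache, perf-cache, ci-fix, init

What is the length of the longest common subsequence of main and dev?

7

Taking hotfix at main[1]=dev[4]; then ci-fix at main[2]=dev[6]; then ci-fix at main[3]=dev[7]; then perf-cache at main[4]=dev[8]; then perf-cache at main[6]=dev[9]; then ci-fix at main[7]=dev[10]; then init at main[9]=dev[11] gives a common subsequence of length 7. dp[10][11] = 7 confirms this is the maximum.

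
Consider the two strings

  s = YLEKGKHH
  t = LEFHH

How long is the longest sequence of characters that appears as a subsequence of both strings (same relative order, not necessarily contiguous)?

4

One common subsequence of length 4: L (s #2, t #1), then E (s #3, t #2), then H (s #7, t #4), then H (s #8, t #5), and the DP table's final entry dp[8][5] is also 4, so no common subsequence is longer.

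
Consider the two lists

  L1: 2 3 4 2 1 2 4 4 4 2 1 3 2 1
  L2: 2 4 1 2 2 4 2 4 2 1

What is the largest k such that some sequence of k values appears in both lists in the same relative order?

8

Let dp[i][j] be the LCS length of the first i values of L1 and the first j values of L2. dp[i][j] = dp[i-1][j-1]+1 when the i-th and j-th values match, else max(dp[i-1][j], dp[i][j-1]).
    ·  2  4  1  2  2  4  2  4  2  1
 ·  0  0  0  0  0  0  0  0  0  0  0
 2  0  1  1  1  1  1  1  1  1  1  1
 3  0  1  1  1  1  1  1  1  1  1  1
 4  0  1  2  2  2  2  2  2  2  2  2
 2  0  1  2  2  3  3  3  3  3  3  3
 1  0  1  2  3  3  3  3  3  3  3  4
 2  0  1  2  3  4  4  4  4  4  4  4
 4  0  1  2  3  4  4  5  5  5  5  5
 4  0  1  2  3  4  4  5  5  6  6  6
 4  0  1  2  3  4  4  5  5  6  6  6
 2  0  1  2  3  4  5  5  6  6  7  7
 1  0  1  2  3  4  5  5  6  6  7  8
 3  0  1  2  3  4  5  5  6  6  7  8
 2  0  1  2  3  4  5  5  6  6  7  8
 1  0  1  2  3  4  5  5  6  6  7  8
dp[14][10] = 8. One LCS (by backtracking along matches): 2, 4, 2, 2, 4, 4, 2, 1.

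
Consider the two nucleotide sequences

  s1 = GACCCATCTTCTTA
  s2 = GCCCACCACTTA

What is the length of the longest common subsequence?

10

Match G [1,1], C [3,2], C [4,3], C [5,4], A [6,5], C [8,7], C [11,9], T [12,10], T [13,11], A [14,12] — 10 bases in the same relative order in both. dp[14][12] = 10 confirms this is the maximum.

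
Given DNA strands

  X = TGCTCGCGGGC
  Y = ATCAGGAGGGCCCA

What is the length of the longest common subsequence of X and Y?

One common subsequence of length 7: T (X #1, Y #2), G (X #2, Y #5), G (X #6, Y #6), G (X #8, Y #8), G (X #9, Y #9), G (X #10, Y #10), C (X #11, Y #13). The LCS DP gives dp[11][14] = 7, so this is optimal.

7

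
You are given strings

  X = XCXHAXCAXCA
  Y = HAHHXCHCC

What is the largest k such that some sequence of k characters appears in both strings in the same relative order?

5

Let dp[i][j] be the LCS length of the first i characters of X and the first j characters of Y. dp[i][j] = dp[i-1][j-1]+1 when the i-th and j-th characters match, else max(dp[i-1][j], dp[i][j-1]).
    ·  H  A  H  H  X  C  H  C  C
 ·  0  0  0  0  0  0  0  0  0  0
 X  0  0  0  0  0  1  1  1  1  1
 C  0  0  0  0  0  1  2  2  2  2
 X  0  0  0  0  0  1  2  2  2  2
 H  0  1  1  1  1  1  2  3  3  3
 A  0  1  2  2  2  2  2  3  3  3
 X  0  1  2  2  2  3  3  3  3  3
 C  0  1  2  2  2  3  4  4  4  4
 A  0  1  2  2  2  3  4  4  4  4
 X  0  1  2  2  2  3  4  4  4  4
 C  0  1  2  2  2  3  4  4  5  5
 A  0  1  2  2  2  3  4  4  5  5
dp[11][9] = 5. One LCS (by backtracking along matches): XCHCC.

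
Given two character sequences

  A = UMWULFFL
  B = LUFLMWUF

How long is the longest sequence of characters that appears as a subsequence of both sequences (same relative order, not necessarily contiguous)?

5

Let dp[i][j] be the LCS length of the first i characters of A and the first j characters of B. dp[i][j] = dp[i-1][j-1]+1 when the i-th and j-th characters match, else max(dp[i-1][j], dp[i][j-1]).
    ·  L  U  F  L  M  W  U  F
 ·  0  0  0  0  0  0  0  0  0
 U  0  0  1  1  1  1  1  1  1
 M  0  0  1  1  1  2  2  2  2
 W  0  0  1  1  1  2  3  3  3
 U  0  0  1  1  1  2  3  4  4
 L  0  1  1  1  2  2  3  4  4
 F  0  1  1  2  2  2  3  4  5
 F  0  1  1  2  2  2  3  4  5
 L  0  1  1  2  3  3  3  4  5
dp[8][8] = 5. One LCS (by backtracking along matches): UMWUF.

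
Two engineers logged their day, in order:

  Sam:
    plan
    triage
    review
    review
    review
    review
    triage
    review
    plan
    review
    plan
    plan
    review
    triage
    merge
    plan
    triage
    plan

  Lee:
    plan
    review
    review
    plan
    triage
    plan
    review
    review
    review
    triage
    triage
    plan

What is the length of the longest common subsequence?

Taking plan (Sam #1, Lee #1), review (Sam #3, Lee #2), review (Sam #4, Lee #3), triage (Sam #7, Lee #5), review (Sam #8, Lee #7), review (Sam #10, Lee #8), review (Sam #13, Lee #9), triage (Sam #14, Lee #10), triage (Sam #17, Lee #11), plan (Sam #18, Lee #12) gives a common subsequence of length 10. dp[18][12] = 10 confirms this is the maximum.

10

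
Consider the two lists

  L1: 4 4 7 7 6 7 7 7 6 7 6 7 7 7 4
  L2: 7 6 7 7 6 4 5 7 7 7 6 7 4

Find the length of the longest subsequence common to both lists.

One common subsequence of length 10: 7 [4,1]; then 6 [5,2]; then 7 [7,3]; then 7 [8,4]; then 6 [9,5]; then 7 [10,8]; then 7 [12,9]; then 7 [13,10]; then 7 [14,12]; then 4 [15,13]. Since dp[15][13] = 10, nothing longer is possible.

10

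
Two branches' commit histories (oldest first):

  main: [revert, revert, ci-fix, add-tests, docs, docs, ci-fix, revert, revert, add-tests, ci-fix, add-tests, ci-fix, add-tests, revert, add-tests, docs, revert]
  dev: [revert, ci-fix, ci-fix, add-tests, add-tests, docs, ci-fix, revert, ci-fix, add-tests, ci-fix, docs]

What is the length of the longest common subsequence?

One common subsequence of length 10: revert (main #1, dev #1), then ci-fix (main #3, dev #3), then add-tests (main #4, dev #5), then docs (main #6, dev #6), then ci-fix (main #7, dev #7), then revert (main #9, dev #8), then ci-fix (main #11, dev #9), then add-tests (main #12, dev #10), then ci-fix (main #13, dev #11), then docs (main #17, dev #12). The LCS DP gives dp[18][12] = 10, so this is optimal.

10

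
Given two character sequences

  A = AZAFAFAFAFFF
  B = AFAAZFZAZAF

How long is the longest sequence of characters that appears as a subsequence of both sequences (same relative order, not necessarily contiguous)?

7

One common subsequence of length 7: A [1,1], A [3,3], A [5,4], F [6,6], A [7,8], A [9,10], F [12,11]. The LCS DP gives dp[12][11] = 7, so this is optimal.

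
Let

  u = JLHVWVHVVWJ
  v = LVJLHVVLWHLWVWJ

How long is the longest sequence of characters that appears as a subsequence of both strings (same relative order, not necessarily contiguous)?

Match J [1,3]; then L [2,4]; then H [3,5]; then V [4,7]; then W [5,9]; then H [7,10]; then V [9,13]; then W [10,14]; then J [11,15] — 9 characters in the same relative order in both, and the DP table's final entry dp[11][15] is also 9, so no common subsequence is longer.

9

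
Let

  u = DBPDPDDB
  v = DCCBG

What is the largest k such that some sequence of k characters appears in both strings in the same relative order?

Match D at u[1]=v[1], B at u[2]=v[4] — 2 characters in the same relative order in both. The LCS DP gives dp[8][5] = 2, so this is optimal.

2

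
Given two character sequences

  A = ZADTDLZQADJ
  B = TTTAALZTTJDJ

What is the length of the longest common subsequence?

Let dp[i][j] be the LCS length of the first i characters of A and the first j characters of B. dp[i][j] = dp[i-1][j-1]+1 when the i-th and j-th characters match, else max(dp[i-1][j], dp[i][j-1]).
    ·  T  T  T  A  A  L  Z  T  T  J  D  J
 ·  0  0  0  0  0  0  0  0  0  0  0  0  0
 Z  0  0  0  0  0  0  0  1  1  1  1  1  1
 A  0  0  0  0  1  1  1  1  1  1  1  1  1
 D  0  0  0  0  1  1  1  1  1  1  1  2  2
 T  0  1  1  1  1  1  1  1  2  2  2  2  2
 D  0  1  1  1  1  1  1  1  2  2  2  3  3
 L  0  1  1  1  1  1  2  2  2  2  2  3  3
 Z  0  1  1  1  1  1  2  3  3  3  3  3  3
 Q  0  1  1  1  1  1  2  3  3  3  3  3  3
 A  0  1  1  1  2  2  2  3  3  3  3  3  3
 D  0  1  1  1  2  2  2  3  3  3  3  4  4
 J  0  1  1  1  2  2  2  3  3  3  4  4  5
dp[11][12] = 5. One LCS (by backtracking along matches): ALZDJ.

5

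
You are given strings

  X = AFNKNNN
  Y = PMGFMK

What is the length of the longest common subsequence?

Let dp[i][j] be the LCS length of the first i characters of X and the first j characters of Y. dp[i][j] = dp[i-1][j-1]+1 when the i-th and j-th characters match, else max(dp[i-1][j], dp[i][j-1]).
    ·  P  M  G  F  M  K
 ·  0  0  0  0  0  0  0
 A  0  0  0  0  0  0  0
 F  0  0  0  0  1  1  1
 N  0  0  0  0  1  1  1
 K  0  0  0  0  1  1  2
 N  0  0  0  0  1  1  2
 N  0  0  0  0  1  1  2
 N  0  0  0  0  1  1  2
dp[7][6] = 2. One LCS (by backtracking along matches): FK.

2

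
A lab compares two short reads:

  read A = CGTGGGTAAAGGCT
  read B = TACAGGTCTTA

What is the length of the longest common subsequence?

One common subsequence of length 7: T (read A #7, read B #1) → A (read A #8, read B #2) → A (read A #10, read B #4) → G (read A #11, read B #5) → G (read A #12, read B #6) → C (read A #13, read B #8) → T (read A #14, read B #10). Since dp[14][11] = 7, nothing longer is possible.

7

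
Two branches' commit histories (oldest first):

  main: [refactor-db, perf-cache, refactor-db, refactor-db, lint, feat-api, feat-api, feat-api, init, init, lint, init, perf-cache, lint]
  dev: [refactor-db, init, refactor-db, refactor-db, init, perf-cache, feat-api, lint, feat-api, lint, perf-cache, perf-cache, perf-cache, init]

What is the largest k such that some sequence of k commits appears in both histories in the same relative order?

Taking refactor-db at main[1]=dev[1]; then refactor-db at main[3]=dev[3]; then refactor-db at main[4]=dev[4]; then lint at main[5]=dev[8]; then feat-api at main[8]=dev[9]; then lint at main[11]=dev[10]; then init at main[12]=dev[14] gives a common subsequence of length 7. The LCS DP gives dp[14][14] = 7, so this is optimal.

7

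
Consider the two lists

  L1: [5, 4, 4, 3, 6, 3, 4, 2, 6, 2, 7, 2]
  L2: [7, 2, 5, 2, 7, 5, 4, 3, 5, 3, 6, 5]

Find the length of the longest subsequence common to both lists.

5

Let dp[i][j] be the LCS length of the first i values of L1 and the first j values of L2. dp[i][j] = dp[i-1][j-1]+1 when the i-th and j-th values match, else max(dp[i-1][j], dp[i][j-1]).
    ·  7  2  5  2  7  5  4  3  5  3  6  5
 ·  0  0  0  0  0  0  0  0  0  0  0  0  0
 5  0  0  0  1  1  1  1  1  1  1  1  1  1
 4  0  0  0  1  1  1  1  2  2  2  2  2  2
 4  0  0  0  1  1  1  1  2  2  2  2  2  2
 3  0  0  0  1  1  1  1  2  3  3  3  3  3
 6  0  0  0  1  1  1  1  2  3  3  3  4  4
 3  0  0  0  1  1  1  1  2  3  3  4  4  4
 4  0  0  0  1  1  1  1  2  3  3  4  4  4
 2  0  0  1  1  2  2  2  2  3  3  4  4  4
 6  0  0  1  1  2  2  2  2  3  3  4  5  5
 2  0  0  1  1  2  2  2  2  3  3  4  5  5
 7  0  1  1  1  2  3  3  3  3  3  4  5  5
 2  0  1  2  2  2  3  3  3  3  3  4  5  5
dp[12][12] = 5. One LCS (by backtracking along matches): 5, 4, 3, 3, 6.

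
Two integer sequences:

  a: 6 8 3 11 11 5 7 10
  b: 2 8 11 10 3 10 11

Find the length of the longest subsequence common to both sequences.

3

Let dp[i][j] be the LCS length of the first i values of a and the first j values of b. dp[i][j] = dp[i-1][j-1]+1 when the i-th and j-th values match, else max(dp[i-1][j], dp[i][j-1]).
    ·  2  8 11 10  3 10 11
 ·  0  0  0  0  0  0  0  0
 6  0  0  0  0  0  0  0  0
 8  0  0  1  1  1  1  1  1
 3  0  0  1  1  1  2  2  2
11  0  0  1  2  2  2  2  3
11  0  0  1  2  2  2  2  3
 5  0  0  1  2  2  2  2  3
 7  0  0  1  2  2  2  2  3
10  0  0  1  2  3  3  3  3
dp[8][7] = 3. One LCS (by backtracking along matches): 8, 3, 11.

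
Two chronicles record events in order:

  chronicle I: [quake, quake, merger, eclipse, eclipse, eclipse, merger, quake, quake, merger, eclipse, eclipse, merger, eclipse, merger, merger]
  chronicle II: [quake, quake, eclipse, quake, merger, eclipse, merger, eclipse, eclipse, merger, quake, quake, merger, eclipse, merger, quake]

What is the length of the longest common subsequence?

One common subsequence of length 12: quake (chronicle I #1, chronicle II #2), then quake (chronicle I #2, chronicle II #4), then merger (chronicle I #3, chronicle II #5), then eclipse (chronicle I #4, chronicle II #6), then eclipse (chronicle I #5, chronicle II #8), then eclipse (chronicle I #6, chronicle II #9), then merger (chronicle I #7, chronicle II #10), then quake (chronicle I #8, chronicle II #11), then quake (chronicle I #9, chronicle II #12), then merger (chronicle I #10, chronicle II #13), then eclipse (chronicle I #12, chronicle II #14), then merger (chronicle I #13, chronicle II #15). dp[16][16] = 12 confirms this is the maximum.

12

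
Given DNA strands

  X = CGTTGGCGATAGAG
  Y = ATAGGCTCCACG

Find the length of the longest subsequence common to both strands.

Taking T (X #3, Y #2); then G (X #5, Y #4); then G (X #6, Y #5); then C (X #7, Y #6); then T (X #10, Y #7); then A (X #11, Y #10); then G (X #14, Y #12) gives a common subsequence of length 7. Since dp[14][12] = 7, nothing longer is possible.

7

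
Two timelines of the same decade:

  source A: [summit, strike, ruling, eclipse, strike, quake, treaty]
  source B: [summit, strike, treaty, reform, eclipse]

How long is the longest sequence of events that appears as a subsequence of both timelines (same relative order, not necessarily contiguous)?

3

Match summit at source A[1]=source B[1], strike at source A[2]=source B[2], eclipse at source A[4]=source B[5] — 3 events in the same relative order in both. Since dp[7][5] = 3, nothing longer is possible.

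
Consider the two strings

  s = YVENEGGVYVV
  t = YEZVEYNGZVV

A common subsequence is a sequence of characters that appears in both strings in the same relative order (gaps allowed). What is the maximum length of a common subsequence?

7

Match Y [1,1]; then V [2,4]; then E [3,5]; then N [4,7]; then G [6,8]; then V [10,10]; then V [11,11] — 7 characters in the same relative order in both. dp[11][11] = 7 confirms this is the maximum.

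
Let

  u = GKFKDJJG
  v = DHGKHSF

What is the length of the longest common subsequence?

Match G (u #1, v #3), then K (u #2, v #4), then F (u #3, v #7) — 3 characters in the same relative order in both, and the DP table's final entry dp[8][7] is also 3, so no common subsequence is longer.

3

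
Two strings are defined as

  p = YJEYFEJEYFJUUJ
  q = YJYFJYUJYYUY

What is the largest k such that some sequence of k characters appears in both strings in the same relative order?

8

One common subsequence of length 8: Y [1,1]; then J [2,2]; then Y [4,3]; then F [5,4]; then J [7,5]; then Y [9,6]; then J [11,8]; then U [12,11]. dp[14][12] = 8 confirms this is the maximum.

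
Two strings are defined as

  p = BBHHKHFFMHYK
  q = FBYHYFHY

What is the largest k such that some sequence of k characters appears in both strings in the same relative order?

5

Pick B at p[1]=q[2], H at p[3]=q[4], F at p[8]=q[6], H at p[10]=q[7], Y at p[11]=q[8]; all 5 characters appear in both, in order. dp[12][8] = 5 confirms this is the maximum.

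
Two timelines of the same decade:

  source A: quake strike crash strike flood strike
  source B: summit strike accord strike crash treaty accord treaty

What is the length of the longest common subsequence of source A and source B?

2

One common subsequence of length 2: strike [2,4], crash [3,5], and the DP table's final entry dp[6][8] is also 2, so no common subsequence is longer.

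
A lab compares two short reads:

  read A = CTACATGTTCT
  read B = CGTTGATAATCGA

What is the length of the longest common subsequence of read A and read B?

7

Let dp[i][j] be the LCS length of the first i bases of read A and the first j bases of read B. dp[i][j] = dp[i-1][j-1]+1 when the i-th and j-th bases match, else max(dp[i-1][j], dp[i][j-1]).
    ·  C  G  T  T  G  A  T  A  A  T  C  G  A
 ·  0  0  0  0  0  0  0  0  0  0  0  0  0  0
 C  0  1  1  1  1  1  1  1  1  1  1  1  1  1
 T  0  1  1  2  2  2  2  2  2  2  2  2  2  2
 A  0  1  1  2  2  2  3  3  3  3  3  3  3  3
 C  0  1  1  2  2  2  3  3  3  3  3  4  4  4
 A  0  1  1  2  2  2  3  3  4  4  4  4  4  5
 T  0  1  1  2  3  3  3  4  4  4  5  5  5  5
 G  0  1  2  2  3  4  4  4  4  4  5  5  6  6
 T  0  1  2  3  3  4  4  5  5  5  5  5  6  6
 T  0  1  2  3  4  4  4  5  5  5  6  6  6  6
 C  0  1  2  3  4  4  4  5  5  5  6  7  7  7
 T  0  1  2  3  4  4  4  5  5  5  6  7  7  7
dp[11][13] = 7. One LCS (by backtracking along matches): CTTGTTC.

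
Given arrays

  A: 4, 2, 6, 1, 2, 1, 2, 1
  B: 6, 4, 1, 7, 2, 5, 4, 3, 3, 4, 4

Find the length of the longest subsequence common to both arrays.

3

Let dp[i][j] be the LCS length of the first i values of A and the first j values of B. dp[i][j] = dp[i-1][j-1]+1 when the i-th and j-th values match, else max(dp[i-1][j], dp[i][j-1]).
    ·  6  4  1  7  2  5  4  3  3  4  4
 ·  0  0  0  0  0  0  0  0  0  0  0  0
 4  0  0  1  1  1  1  1  1  1  1  1  1
 2  0  0  1  1  1  2  2  2  2  2  2  2
 6  0  1  1  1  1  2  2  2  2  2  2  2
 1  0  1  1  2  2  2  2  2  2  2  2  2
 2  0  1  1  2  2  3  3  3  3  3  3  3
 1  0  1  1  2  2  3  3  3  3  3  3  3
 2  0  1  1  2  2  3  3  3  3  3  3  3
 1  0  1  1  2  2  3  3  3  3  3  3  3
dp[8][11] = 3. One LCS (by backtracking along matches): 4, 1, 2.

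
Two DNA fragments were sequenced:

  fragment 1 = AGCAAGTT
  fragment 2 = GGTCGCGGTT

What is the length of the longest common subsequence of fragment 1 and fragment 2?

5

Let dp[i][j] be the LCS length of the first i bases of fragment 1 and the first j bases of fragment 2. dp[i][j] = dp[i-1][j-1]+1 when the i-th and j-th bases match, else max(dp[i-1][j], dp[i][j-1]).
    ·  G  G  T  C  G  C  G  G  T  T
 ·  0  0  0  0  0  0  0  0  0  0  0
 A  0  0  0  0  0  0  0  0  0  0  0
 G  0  1  1  1  1  1  1  1  1  1  1
 C  0  1  1  1  2  2  2  2  2  2  2
 A  0  1  1  1  2  2  2  2  2  2  2
 A  0  1  1  1  2  2  2  2  2  2  2
 G  0  1  2  2  2  3  3  3  3  3  3
 T  0  1  2  3  3  3  3  3  3  4  4
 T  0  1  2  3  3  3  3  3  3  4  5
dp[8][10] = 5. One LCS (by backtracking along matches): GCGTT.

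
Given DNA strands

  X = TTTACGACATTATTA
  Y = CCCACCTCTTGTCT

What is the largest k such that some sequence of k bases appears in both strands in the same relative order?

Match A at X[4]=Y[4] → C at X[5]=Y[6] → C at X[8]=Y[8] → T at X[10]=Y[9] → T at X[11]=Y[10] → T at X[13]=Y[12] → T at X[14]=Y[14] — 7 bases in the same relative order in both. Since dp[15][14] = 7, nothing longer is possible.

7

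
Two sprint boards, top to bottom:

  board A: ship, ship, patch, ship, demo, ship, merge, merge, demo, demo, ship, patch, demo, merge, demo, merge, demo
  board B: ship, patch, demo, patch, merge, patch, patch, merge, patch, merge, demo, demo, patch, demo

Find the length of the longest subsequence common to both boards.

9

Match ship at board A[2]=board B[1], patch at board A[3]=board B[2], demo at board A[5]=board B[3], merge at board A[7]=board B[8], merge at board A[8]=board B[10], demo at board A[9]=board B[11], demo at board A[10]=board B[12], patch at board A[12]=board B[13], demo at board A[17]=board B[14] — 9 tasks in the same relative order in both. dp[17][14] = 9 confirms this is the maximum.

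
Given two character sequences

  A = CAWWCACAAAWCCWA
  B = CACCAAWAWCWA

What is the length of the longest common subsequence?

11

Pick C (A #1, B #1); then A (A #2, B #2); then C (A #5, B #3); then C (A #7, B #4); then A (A #8, B #5); then A (A #9, B #6); then A (A #10, B #8); then W (A #11, B #9); then C (A #13, B #10); then W (A #14, B #11); then A (A #15, B #12); all 11 characters appear in both, in order. Since dp[15][12] = 11, nothing longer is possible.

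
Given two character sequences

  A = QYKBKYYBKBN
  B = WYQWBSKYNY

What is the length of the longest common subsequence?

5

One common subsequence of length 5: Q [1,3]; then B [4,5]; then K [5,7]; then Y [6,8]; then Y [7,10], and the DP table's final entry dp[11][10] is also 5, so no common subsequence is longer.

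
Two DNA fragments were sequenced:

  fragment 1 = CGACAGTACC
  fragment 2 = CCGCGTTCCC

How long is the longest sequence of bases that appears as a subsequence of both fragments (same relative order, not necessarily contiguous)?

7

Match C (fragment 1 #1, fragment 2 #2); then G (fragment 1 #2, fragment 2 #3); then C (fragment 1 #4, fragment 2 #4); then G (fragment 1 #6, fragment 2 #5); then T (fragment 1 #7, fragment 2 #7); then C (fragment 1 #9, fragment 2 #9); then C (fragment 1 #10, fragment 2 #10) — 7 bases in the same relative order in both. Since dp[10][10] = 7, nothing longer is possible.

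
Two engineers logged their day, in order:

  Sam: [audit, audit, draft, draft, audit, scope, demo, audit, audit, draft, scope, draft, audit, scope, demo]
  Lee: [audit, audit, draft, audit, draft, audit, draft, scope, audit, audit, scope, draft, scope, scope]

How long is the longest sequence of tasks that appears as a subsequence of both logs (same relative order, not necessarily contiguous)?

Match audit at Sam[1]=Lee[1], audit at Sam[2]=Lee[2], draft at Sam[3]=Lee[3], draft at Sam[4]=Lee[5], audit at Sam[5]=Lee[6], scope at Sam[6]=Lee[8], audit at Sam[8]=Lee[9], audit at Sam[9]=Lee[10], draft at Sam[10]=Lee[12], scope at Sam[11]=Lee[13], scope at Sam[14]=Lee[14] — 11 tasks in the same relative order in both. The LCS DP gives dp[15][14] = 11, so this is optimal.

11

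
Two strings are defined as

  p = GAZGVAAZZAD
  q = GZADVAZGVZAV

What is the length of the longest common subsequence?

7

One common subsequence of length 7: G at p[1]=q[1]; then A at p[2]=q[6]; then Z at p[3]=q[7]; then G at p[4]=q[8]; then V at p[5]=q[9]; then Z at p[9]=q[10]; then A at p[10]=q[11]. The LCS DP gives dp[11][12] = 7, so this is optimal.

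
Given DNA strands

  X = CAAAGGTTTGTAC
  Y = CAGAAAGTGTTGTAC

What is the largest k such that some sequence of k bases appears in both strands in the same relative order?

12

Taking C (X #1, Y #1), A (X #2, Y #4), A (X #3, Y #5), A (X #4, Y #6), G (X #5, Y #7), G (X #6, Y #9), T (X #8, Y #10), T (X #9, Y #11), G (X #10, Y #12), T (X #11, Y #13), A (X #12, Y #14), C (X #13, Y #15) gives a common subsequence of length 12. dp[13][15] = 12 confirms this is the maximum.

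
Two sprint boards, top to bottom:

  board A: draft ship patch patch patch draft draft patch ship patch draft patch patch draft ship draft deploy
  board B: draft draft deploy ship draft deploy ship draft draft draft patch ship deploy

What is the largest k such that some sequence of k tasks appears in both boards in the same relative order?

8

Match draft [1,5]; then ship [2,7]; then draft [6,8]; then draft [7,9]; then draft [11,10]; then patch [13,11]; then ship [15,12]; then deploy [17,13] — 8 tasks in the same relative order in both. The LCS DP gives dp[17][13] = 8, so this is optimal.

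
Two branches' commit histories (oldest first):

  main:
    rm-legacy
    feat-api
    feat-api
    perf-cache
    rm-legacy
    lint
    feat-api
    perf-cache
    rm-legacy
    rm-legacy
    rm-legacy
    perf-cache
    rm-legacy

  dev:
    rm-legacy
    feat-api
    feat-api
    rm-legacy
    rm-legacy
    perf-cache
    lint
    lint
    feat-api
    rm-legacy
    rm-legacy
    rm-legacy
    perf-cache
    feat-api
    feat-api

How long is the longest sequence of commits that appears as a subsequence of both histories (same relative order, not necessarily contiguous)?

Pick rm-legacy (main #1, dev #1) → feat-api (main #2, dev #2) → feat-api (main #3, dev #3) → perf-cache (main #4, dev #6) → lint (main #6, dev #8) → feat-api (main #7, dev #9) → rm-legacy (main #9, dev #10) → rm-legacy (main #10, dev #11) → rm-legacy (main #11, dev #12) → perf-cache (main #12, dev #13); all 10 commits appear in both, in order. The LCS DP gives dp[13][15] = 10, so this is optimal.

10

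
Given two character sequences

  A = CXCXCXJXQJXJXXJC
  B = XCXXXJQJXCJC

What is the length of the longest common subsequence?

10

Pick C (A #1, B #2), then X (A #2, B #3), then X (A #4, B #4), then X (A #6, B #5), then J (A #7, B #6), then Q (A #9, B #7), then J (A #10, B #8), then X (A #11, B #9), then J (A #15, B #11), then C (A #16, B #12); all 10 characters appear in both, in order, and the DP table's final entry dp[16][12] is also 10, so no common subsequence is longer.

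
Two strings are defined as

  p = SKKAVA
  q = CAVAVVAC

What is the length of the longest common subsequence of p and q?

Match A [4,4], then V [5,6], then A [6,7] — 3 characters in the same relative order in both. Since dp[6][8] = 3, nothing longer is possible.

3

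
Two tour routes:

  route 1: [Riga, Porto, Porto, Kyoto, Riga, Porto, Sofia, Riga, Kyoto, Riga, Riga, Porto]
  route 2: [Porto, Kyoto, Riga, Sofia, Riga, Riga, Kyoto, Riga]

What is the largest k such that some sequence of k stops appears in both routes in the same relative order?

Match Porto (route 1 #3, route 2 #1), Kyoto (route 1 #4, route 2 #2), Riga (route 1 #5, route 2 #3), Sofia (route 1 #7, route 2 #4), Riga (route 1 #8, route 2 #6), Kyoto (route 1 #9, route 2 #7), Riga (route 1 #11, route 2 #8) — 7 stops in the same relative order in both. The LCS DP gives dp[12][8] = 7, so this is optimal.

7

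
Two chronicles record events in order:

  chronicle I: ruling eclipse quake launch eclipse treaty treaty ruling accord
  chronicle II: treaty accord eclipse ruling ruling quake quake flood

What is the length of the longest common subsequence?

Taking ruling (chronicle I #1, chronicle II #5), then quake (chronicle I #3, chronicle II #7) gives a common subsequence of length 2, and the DP table's final entry dp[9][8] is also 2, so no common subsequence is longer.

2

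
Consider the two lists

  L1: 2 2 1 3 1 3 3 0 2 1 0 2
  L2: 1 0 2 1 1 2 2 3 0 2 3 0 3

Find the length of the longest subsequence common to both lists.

One common subsequence of length 7: 2 at L1[2]=L2[3]; then 1 at L1[3]=L2[4]; then 1 at L1[5]=L2[5]; then 3 at L1[7]=L2[8]; then 0 at L1[8]=L2[9]; then 2 at L1[9]=L2[10]; then 0 at L1[11]=L2[12], and the DP table's final entry dp[12][13] is also 7, so no common subsequence is longer.

7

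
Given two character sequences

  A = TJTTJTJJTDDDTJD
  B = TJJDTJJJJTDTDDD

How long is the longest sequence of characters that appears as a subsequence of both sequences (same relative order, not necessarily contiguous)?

11

One common subsequence of length 11: T [1,1] → J [2,3] → T [3,5] → J [5,7] → J [7,8] → J [8,9] → T [9,10] → D [10,11] → D [11,13] → D [12,14] → D [15,15]. dp[15][15] = 11 confirms this is the maximum.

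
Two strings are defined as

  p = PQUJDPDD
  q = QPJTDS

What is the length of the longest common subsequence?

3

Let dp[i][j] be the LCS length of the first i characters of p and the first j characters of q. dp[i][j] = dp[i-1][j-1]+1 when the i-th and j-th characters match, else max(dp[i-1][j], dp[i][j-1]).
    ·  Q  P  J  T  D  S
 ·  0  0  0  0  0  0  0
 P  0  0  1  1  1  1  1
 Q  0  1  1  1  1  1  1
 U  0  1  1  1  1  1  1
 J  0  1  1  2  2  2  2
 D  0  1  1  2  2  3  3
 P  0  1  2  2  2  3  3
 D  0  1  2  2  2  3  3
 D  0  1  2  2  2  3  3
dp[8][6] = 3. One LCS (by backtracking along matches): PJD.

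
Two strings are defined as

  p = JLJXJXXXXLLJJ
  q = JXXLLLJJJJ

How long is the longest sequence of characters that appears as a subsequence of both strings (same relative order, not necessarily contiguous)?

7

Match J (p #3, q #1), then X (p #4, q #2), then X (p #6, q #3), then L (p #10, q #5), then L (p #11, q #6), then J (p #12, q #9), then J (p #13, q #10) — 7 characters in the same relative order in both. dp[13][10] = 7 confirms this is the maximum.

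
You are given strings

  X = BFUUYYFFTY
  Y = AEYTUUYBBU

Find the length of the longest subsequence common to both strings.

Let dp[i][j] be the LCS length of the first i characters of X and the first j characters of Y. dp[i][j] = dp[i-1][j-1]+1 when the i-th and j-th characters match, else max(dp[i-1][j], dp[i][j-1]).
    ·  A  E  Y  T  U  U  Y  B  B  U
 ·  0  0  0  0  0  0  0  0  0  0  0
 B  0  0  0  0  0  0  0  0  1  1  1
 F  0  0  0  0  0  0  0  0  1  1  1
 U  0  0  0  0  0  1  1  1  1  1  2
 U  0  0  0  0  0  1  2  2  2  2  2
 Y  0  0  0  1  1  1  2  3  3  3  3
 Y  0  0  0  1  1  1  2  3  3  3  3
 F  0  0  0  1  1  1  2  3  3  3  3
 F  0  0  0  1  1  1  2  3  3  3  3
 T  0  0  0  1  2  2  2  3  3  3  3
 Y  0  0  0  1  2  2  2  3  3  3  3
dp[10][10] = 3. One LCS (by backtracking along matches): UUY.

3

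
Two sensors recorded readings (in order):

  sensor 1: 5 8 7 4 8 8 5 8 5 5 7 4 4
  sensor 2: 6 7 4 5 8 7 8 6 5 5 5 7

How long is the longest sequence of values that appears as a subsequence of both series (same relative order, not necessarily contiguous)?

Taking 5 at sensor 1[1]=sensor 2[4] → 8 at sensor 1[2]=sensor 2[5] → 7 at sensor 1[3]=sensor 2[6] → 8 at sensor 1[5]=sensor 2[7] → 5 at sensor 1[7]=sensor 2[9] → 5 at sensor 1[9]=sensor 2[10] → 5 at sensor 1[10]=sensor 2[11] → 7 at sensor 1[11]=sensor 2[12] gives a common subsequence of length 8, and the DP table's final entry dp[13][12] is also 8, so no common subsequence is longer.

8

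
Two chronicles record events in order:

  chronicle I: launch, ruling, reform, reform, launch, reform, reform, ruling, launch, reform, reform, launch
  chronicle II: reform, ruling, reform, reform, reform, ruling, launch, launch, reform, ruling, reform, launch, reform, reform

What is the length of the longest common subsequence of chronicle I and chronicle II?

Taking ruling (chronicle I #2, chronicle II #2) → reform (chronicle I #3, chronicle II #4) → reform (chronicle I #4, chronicle II #5) → launch (chronicle I #5, chronicle II #8) → reform (chronicle I #6, chronicle II #9) → reform (chronicle I #7, chronicle II #11) → launch (chronicle I #9, chronicle II #12) → reform (chronicle I #10, chronicle II #13) → reform (chronicle I #11, chronicle II #14) gives a common subsequence of length 9. dp[12][14] = 9 confirms this is the maximum.

9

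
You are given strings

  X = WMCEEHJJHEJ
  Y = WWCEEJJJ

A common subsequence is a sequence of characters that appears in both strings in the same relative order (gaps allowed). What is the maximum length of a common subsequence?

7

Let dp[i][j] be the LCS length of the first i characters of X and the first j characters of Y. dp[i][j] = dp[i-1][j-1]+1 when the i-th and j-th characters match, else max(dp[i-1][j], dp[i][j-1]).
    ·  W  W  C  E  E  J  J  J
 ·  0  0  0  0  0  0  0  0  0
 W  0  1  1  1  1  1  1  1  1
 M  0  1  1  1  1  1  1  1  1
 C  0  1  1  2  2  2  2  2  2
 E  0  1  1  2  3  3  3  3  3
 E  0  1  1  2  3  4  4  4  4
 H  0  1  1  2  3  4  4  4  4
 J  0  1  1  2  3  4  5  5  5
 J  0  1  1  2  3  4  5  6  6
 H  0  1  1  2  3  4  5  6  6
 E  0  1  1  2  3  4  5  6  6
 J  0  1  1  2  3  4  5  6  7
dp[11][8] = 7. One LCS (by backtracking along matches): WCEEJJJ.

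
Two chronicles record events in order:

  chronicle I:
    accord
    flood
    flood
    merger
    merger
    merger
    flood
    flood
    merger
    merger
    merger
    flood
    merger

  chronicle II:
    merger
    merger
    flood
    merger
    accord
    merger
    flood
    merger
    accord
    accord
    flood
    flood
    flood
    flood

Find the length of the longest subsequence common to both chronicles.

Pick flood (chronicle I #3, chronicle II #3) → merger (chronicle I #4, chronicle II #4) → merger (chronicle I #5, chronicle II #6) → merger (chronicle I #6, chronicle II #8) → flood (chronicle I #7, chronicle II #12) → flood (chronicle I #8, chronicle II #13) → flood (chronicle I #12, chronicle II #14); all 7 events appear in both, in order. Since dp[13][14] = 7, nothing longer is possible.

7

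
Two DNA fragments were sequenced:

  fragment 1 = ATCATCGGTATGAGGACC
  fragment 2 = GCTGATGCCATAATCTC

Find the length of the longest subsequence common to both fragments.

Match A (fragment 1 #1, fragment 2 #5), T (fragment 1 #2, fragment 2 #6), C (fragment 1 #3, fragment 2 #8), C (fragment 1 #6, fragment 2 #9), A (fragment 1 #10, fragment 2 #10), T (fragment 1 #11, fragment 2 #11), A (fragment 1 #13, fragment 2 #12), A (fragment 1 #16, fragment 2 #13), C (fragment 1 #17, fragment 2 #15), C (fragment 1 #18, fragment 2 #17) — 10 bases in the same relative order in both. dp[18][17] = 10 confirms this is the maximum.

10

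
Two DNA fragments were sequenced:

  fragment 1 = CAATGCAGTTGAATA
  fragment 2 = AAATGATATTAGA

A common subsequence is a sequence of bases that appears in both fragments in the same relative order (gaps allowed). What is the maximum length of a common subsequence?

9

Pick A at fragment 1[2]=fragment 2[2], A at fragment 1[3]=fragment 2[3], T at fragment 1[4]=fragment 2[4], G at fragment 1[5]=fragment 2[5], A at fragment 1[7]=fragment 2[8], T at fragment 1[9]=fragment 2[9], T at fragment 1[10]=fragment 2[10], G at fragment 1[11]=fragment 2[12], A at fragment 1[15]=fragment 2[13]; all 9 bases appear in both, in order. dp[15][13] = 9 confirms this is the maximum.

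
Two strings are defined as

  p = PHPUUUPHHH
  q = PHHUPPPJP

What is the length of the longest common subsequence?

Let dp[i][j] be the LCS length of the first i characters of p and the first j characters of q. dp[i][j] = dp[i-1][j-1]+1 when the i-th and j-th characters match, else max(dp[i-1][j], dp[i][j-1]).
    ·  P  H  H  U  P  P  P  J  P
 ·  0  0  0  0  0  0  0  0  0  0
 P  0  1  1  1  1  1  1  1  1  1
 H  0  1  2  2  2  2  2  2  2  2
 P  0  1  2  2  2  3  3  3  3  3
 U  0  1  2  2  3  3  3  3  3  3
 U  0  1  2  2  3  3  3  3  3  3
 U  0  1  2  2  3  3  3  3  3  3
 P  0  1  2  2  3  4  4  4  4  4
 H  0  1  2  3  3  4  4  4  4  4
 H  0  1  2  3  3  4  4  4  4  4
 H  0  1  2  3  3  4  4  4  4  4
dp[10][9] = 4. One LCS (by backtracking along matches): PHPP.

4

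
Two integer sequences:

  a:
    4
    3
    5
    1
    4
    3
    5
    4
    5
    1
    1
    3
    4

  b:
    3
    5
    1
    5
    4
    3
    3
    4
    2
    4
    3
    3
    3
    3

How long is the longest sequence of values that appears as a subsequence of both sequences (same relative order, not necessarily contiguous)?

7

Pick 3 at a[2]=b[1]; then 5 at a[3]=b[2]; then 1 at a[4]=b[3]; then 4 at a[5]=b[5]; then 3 at a[6]=b[7]; then 4 at a[8]=b[10]; then 3 at a[12]=b[14]; all 7 values appear in both, in order. dp[13][14] = 7 confirms this is the maximum.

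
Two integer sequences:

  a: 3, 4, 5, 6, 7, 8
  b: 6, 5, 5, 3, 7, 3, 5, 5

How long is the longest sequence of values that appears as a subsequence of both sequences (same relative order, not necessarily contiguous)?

2

One common subsequence of length 2: 3 at a[1]=b[6], 5 at a[3]=b[8]. dp[6][8] = 2 confirms this is the maximum.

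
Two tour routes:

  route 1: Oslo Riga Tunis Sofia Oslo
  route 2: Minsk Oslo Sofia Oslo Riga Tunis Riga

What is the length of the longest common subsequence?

Pick Oslo (route 1 #1, route 2 #4), Riga (route 1 #2, route 2 #5), Tunis (route 1 #3, route 2 #6); all 3 stops appear in both, in order. The LCS DP gives dp[5][7] = 3, so this is optimal.

3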